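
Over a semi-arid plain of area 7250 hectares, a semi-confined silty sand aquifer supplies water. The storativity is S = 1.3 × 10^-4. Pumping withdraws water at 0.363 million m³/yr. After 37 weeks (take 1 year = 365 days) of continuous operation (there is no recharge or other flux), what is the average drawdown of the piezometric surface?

A = 7250 hectares = 7.25 × 10^7 m²
Q = 0.363 million m³/yr = 994.5 m³/d
t = 37 weeks = 259 d
ΔV = Q × t = 994.5 m³/d × 259 d = 2.576 × 10^5 m³
Δh = ΔV / (S × A) = 2.576 × 10^5 / (1.3 × 10^-4 × 7.25 × 10^7) = 27.33 m

Δh ≈ 27.3 m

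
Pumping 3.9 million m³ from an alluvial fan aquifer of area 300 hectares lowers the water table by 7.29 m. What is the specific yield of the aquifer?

A = 300 hectares = 3 × 10^6 m²
ΔV = 3.9 million m³ = 3.9 × 10^6 m³
Sy = ΔV / (A × Δh) = 3.9 × 10^6 m³ / (3 × 10^6 m² × 7.29 m) = 0.1783

Sy ≈ 0.18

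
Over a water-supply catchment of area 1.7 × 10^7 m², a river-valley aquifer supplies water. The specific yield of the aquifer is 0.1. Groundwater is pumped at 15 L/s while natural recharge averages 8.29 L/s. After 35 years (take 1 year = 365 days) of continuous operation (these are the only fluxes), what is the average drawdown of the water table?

Net abstraction = 15 − 8.29 = 6.71 L/s
Q_net = 6.71 L/s = 579.7 m³/d
t = 35 years = 12780 d
ΔV = Q × t = 579.7 m³/d × 12780 d = 7.406 × 10^6 m³
Δh = ΔV / (Sy × A) = 7.406 × 10^6 / (0.1 × 1.7 × 10^7) = 4.357 m

Δh ≈ 4.36 m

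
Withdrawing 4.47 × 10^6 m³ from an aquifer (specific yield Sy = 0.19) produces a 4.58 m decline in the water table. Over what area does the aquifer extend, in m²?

A ≈ 5.14 × 10^6 m²

A = ΔV / (Sy × Δh) = 4.47 × 10^6 / (0.19 × 4.58) = 5.137 × 10^6 m²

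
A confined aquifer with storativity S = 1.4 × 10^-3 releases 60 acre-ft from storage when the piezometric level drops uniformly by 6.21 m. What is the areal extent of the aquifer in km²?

A ≈ 8.51 km²

ΔV = 60 acre-ft = 74010 m³
A = ΔV / (S × Δh) = 74010 / (0.0014 × 6.21) = 8.513 × 10^6 m²
A = 8.513 × 10^6 m² = 8.513 km²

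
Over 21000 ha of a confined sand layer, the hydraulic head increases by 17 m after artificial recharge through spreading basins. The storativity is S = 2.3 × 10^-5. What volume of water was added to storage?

A = 21000 ha = 2.1 × 10^8 m²
ΔV = S × A × Δh = 2.3 × 10^-5 × 2.1 × 10^8 m² × 17 m = 82110 m³

ΔV ≈ 82100 m³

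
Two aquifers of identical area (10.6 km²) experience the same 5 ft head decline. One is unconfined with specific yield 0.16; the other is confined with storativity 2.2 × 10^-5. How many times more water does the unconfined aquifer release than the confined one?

A = 10.6 km² = 1.06 × 10^7 m²
Δh = 5 ft = 1.524 m
Unconfined: ΔV_u = Sy × A × Δh = 0.16 × 1.06 × 10^7 × 1.524 = 2.585 × 10^6 m³
Confined: ΔV_c = S × A × Δh = 2.2 × 10^-5 × 1.06 × 10^7 × 1.524 = 355.4 m³
Ratio = ΔV_u / ΔV_c = Sy / S = 0.16 / 2.2 × 10^-5 = 7273

ΔV_u / ΔV_c ≈ 7270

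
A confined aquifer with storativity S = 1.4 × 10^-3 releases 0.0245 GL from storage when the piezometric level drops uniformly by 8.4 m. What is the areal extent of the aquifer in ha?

A ≈ 208 ha

ΔV = 0.0245 GL = 24500 m³
A = ΔV / (S × Δh) = 24500 / (0.0014 × 8.4) = 2.083 × 10^6 m²
A = 2.083 × 10^6 m² = 208.3 ha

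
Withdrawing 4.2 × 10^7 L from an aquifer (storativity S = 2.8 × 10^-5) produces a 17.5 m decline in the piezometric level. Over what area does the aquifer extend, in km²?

A ≈ 85.7 km²

ΔV = 4.2 × 10^7 L = 42000 m³
A = ΔV / (S × Δh) = 42000 / (2.8 × 10^-5 × 17.5) = 8.571 × 10^7 m²
A = 8.571 × 10^7 m² = 85.71 km²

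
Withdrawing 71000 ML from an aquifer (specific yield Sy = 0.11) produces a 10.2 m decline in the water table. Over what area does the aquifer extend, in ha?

ΔV = 71000 ML = 7.1 × 10^7 m³
A = ΔV / (Sy × Δh) = 7.1 × 10^7 / (0.11 × 10.2) = 6.328 × 10^7 m²
A = 6.328 × 10^7 m² = 6328 ha

A ≈ 6330 ha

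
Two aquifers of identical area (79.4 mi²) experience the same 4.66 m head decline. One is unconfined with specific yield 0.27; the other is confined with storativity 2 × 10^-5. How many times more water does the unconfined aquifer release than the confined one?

ΔV_u / ΔV_c ≈ 13500

A = 79.4 mi² = 2.056 × 10^8 m²
Unconfined: ΔV_u = Sy × A × Δh = 0.27 × 2.056 × 10^8 × 4.66 = 2.587 × 10^8 m³
Confined: ΔV_c = S × A × Δh = 2 × 10^-5 × 2.056 × 10^8 × 4.66 = 19170 m³
Ratio = ΔV_u / ΔV_c = Sy / S = 0.27 / 2 × 10^-5 = 13500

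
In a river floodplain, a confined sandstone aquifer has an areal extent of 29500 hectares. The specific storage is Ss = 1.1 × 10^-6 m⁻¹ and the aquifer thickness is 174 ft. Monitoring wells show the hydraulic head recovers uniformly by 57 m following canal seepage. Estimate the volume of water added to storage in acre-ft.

ΔV ≈ 795 acre-ft

b = 174 ft = 53.04 m
S = Ss × b = 1.1 × 10^-6 m⁻¹ × 53.04 m = 5.834 × 10^-5
A = 29500 hectares = 2.95 × 10^8 m²
ΔV = S × A × Δh = 5.834 × 10^-5 × 2.95 × 10^8 m² × 57 m = 9.81 × 10^5 m³
ΔV = 9.81 × 10^5 m³ = 795.3 acre-ft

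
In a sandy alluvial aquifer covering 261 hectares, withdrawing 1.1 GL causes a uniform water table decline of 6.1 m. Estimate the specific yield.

A = 261 hectares = 2.61 × 10^6 m²
ΔV = 1.1 GL = 1.1 × 10^6 m³
Sy = ΔV / (A × Δh) = 1.1 × 10^6 m³ / (2.61 × 10^6 m² × 6.1 m) = 0.06909

Sy ≈ 0.069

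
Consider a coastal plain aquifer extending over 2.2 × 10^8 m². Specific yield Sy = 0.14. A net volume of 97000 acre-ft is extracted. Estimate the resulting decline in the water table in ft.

ΔV = 97000 acre-ft = 1.196 × 10^8 m³
Δh = ΔV / (Sy × A) = 1.196 × 10^8 m³ / (0.14 × 2.2 × 10^8 m²) = 3.885 m
Δh = 3.885 m = 12.74 ft

Δh ≈ 12.7 ft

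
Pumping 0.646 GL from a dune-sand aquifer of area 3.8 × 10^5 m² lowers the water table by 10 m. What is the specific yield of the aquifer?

Sy ≈ 0.17

ΔV = 0.646 GL = 6.46 × 10^5 m³
Sy = ΔV / (A × Δh) = 6.46 × 10^5 m³ / (3.8 × 10^5 m² × 10 m) = 0.17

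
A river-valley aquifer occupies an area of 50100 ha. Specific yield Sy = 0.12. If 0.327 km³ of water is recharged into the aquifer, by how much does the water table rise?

Δh ≈ 5.44 m

A = 50100 ha = 5.01 × 10^8 m²
ΔV = 0.327 km³ = 3.27 × 10^8 m³
Δh = ΔV / (Sy × A) = 3.27 × 10^8 m³ / (0.12 × 5.01 × 10^8 m²) = 5.439 m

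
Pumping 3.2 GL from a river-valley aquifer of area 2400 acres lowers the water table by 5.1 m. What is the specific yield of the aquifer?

A = 2400 acres = 9.712 × 10^6 m²
ΔV = 3.2 GL = 3.2 × 10^6 m³
Sy = ΔV / (A × Δh) = 3.2 × 10^6 m³ / (9.712 × 10^6 m² × 5.1 m) = 0.0646

Sy ≈ 0.065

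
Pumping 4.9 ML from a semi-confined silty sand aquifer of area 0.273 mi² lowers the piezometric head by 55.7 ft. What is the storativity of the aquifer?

S ≈ 4.1 × 10^-4

A = 0.273 mi² = 7.071 × 10^5 m²
Δh = 55.7 ft = 16.98 m
ΔV = 4.9 ML = 4900 m³
S = ΔV / (A × Δh) = 4900 m³ / (7.071 × 10^5 m² × 16.98 m) = 4.082 × 10^-4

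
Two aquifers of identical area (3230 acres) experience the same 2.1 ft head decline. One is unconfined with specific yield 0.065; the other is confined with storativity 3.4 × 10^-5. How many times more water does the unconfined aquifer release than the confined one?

A = 3230 acres = 1.307 × 10^7 m²
Δh = 2.1 ft = 0.6401 m
Unconfined: ΔV_u = Sy × A × Δh = 0.065 × 1.307 × 10^7 × 0.6401 = 5.438 × 10^5 m³
Confined: ΔV_c = S × A × Δh = 3.4 × 10^-5 × 1.307 × 10^7 × 0.6401 = 284.5 m³
Ratio = ΔV_u / ΔV_c = Sy / S = 0.065 / 3.4 × 10^-5 = 1912

ΔV_u / ΔV_c ≈ 1910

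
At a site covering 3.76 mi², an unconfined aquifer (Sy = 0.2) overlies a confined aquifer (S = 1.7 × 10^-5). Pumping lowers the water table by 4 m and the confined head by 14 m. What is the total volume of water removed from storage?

ΔV ≈ 7.79 × 10^6 m³

A = 3.76 mi² = 9.738 × 10^6 m²
Unconfined: ΔV_u = Sy × A × Δh_u = 0.2 × 9.738 × 10^6 × 4 = 7.791 × 10^6 m³
Confined: ΔV_c = S × A × Δh_c = 1.7 × 10^-5 × 9.738 × 10^6 × 14 = 2318 m³
Total ΔV = 7.791 × 10^6 + 2318 = 7.793 × 10^6 m³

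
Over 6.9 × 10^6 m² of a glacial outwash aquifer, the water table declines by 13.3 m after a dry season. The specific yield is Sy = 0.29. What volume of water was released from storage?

ΔV ≈ 2.66 × 10^7 m³

ΔV = Sy × A × Δh = 0.29 × 6.9 × 10^6 m² × 13.3 m = 2.661 × 10^7 m³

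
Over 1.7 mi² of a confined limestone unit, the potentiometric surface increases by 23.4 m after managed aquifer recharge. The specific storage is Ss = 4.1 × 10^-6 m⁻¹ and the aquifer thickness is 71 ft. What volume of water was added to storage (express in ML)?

b = 71 ft = 21.64 m
S = Ss × b = 4.1 × 10^-6 m⁻¹ × 21.64 m = 8.873 × 10^-5
A = 1.7 mi² = 4.403 × 10^6 m²
ΔV = S × A × Δh = 8.873 × 10^-5 × 4.403 × 10^6 m² × 23.4 m = 9142 m³
ΔV = 9142 m³ = 9.142 ML

ΔV ≈ 9.14 ML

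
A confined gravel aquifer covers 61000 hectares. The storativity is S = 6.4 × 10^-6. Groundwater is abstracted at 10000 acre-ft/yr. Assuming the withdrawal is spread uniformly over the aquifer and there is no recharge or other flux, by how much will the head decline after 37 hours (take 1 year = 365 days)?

A = 61000 hectares = 6.1 × 10^8 m²
Q = 10000 acre-ft/yr = 33790 m³/d
t = 37 hours = 1.542 d
ΔV = Q × t = 33790 m³/d × 1.542 d = 52100 m³
Δh = ΔV / (S × A) = 52100 / (6.4 × 10^-6 × 6.1 × 10^8) = 13.35 m

Δh ≈ 13.3 m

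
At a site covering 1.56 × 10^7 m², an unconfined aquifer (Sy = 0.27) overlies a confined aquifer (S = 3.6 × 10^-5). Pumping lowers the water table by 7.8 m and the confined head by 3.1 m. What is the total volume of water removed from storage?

Unconfined: ΔV_u = Sy × A × Δh_u = 0.27 × 1.56 × 10^7 × 7.8 = 3.285 × 10^7 m³
Confined: ΔV_c = S × A × Δh_c = 3.6 × 10^-5 × 1.56 × 10^7 × 3.1 = 1741 m³
Total ΔV = 3.285 × 10^7 + 1741 = 3.286 × 10^7 m³

ΔV ≈ 3.29 × 10^7 m³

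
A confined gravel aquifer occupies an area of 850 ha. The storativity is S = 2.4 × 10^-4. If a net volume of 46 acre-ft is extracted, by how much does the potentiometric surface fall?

A = 850 ha = 8.5 × 10^6 m²
ΔV = 46 acre-ft = 56740 m³
Δh = ΔV / (S × A) = 56740 m³ / (2.4 × 10^-4 × 8.5 × 10^6 m²) = 27.81 m

Δh ≈ 27.8 m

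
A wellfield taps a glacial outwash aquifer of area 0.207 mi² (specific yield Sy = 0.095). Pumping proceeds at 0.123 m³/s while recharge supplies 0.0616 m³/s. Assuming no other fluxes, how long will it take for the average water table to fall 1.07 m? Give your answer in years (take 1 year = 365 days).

t ≈ 0.0281 years

A = 0.207 mi² = 5.361 × 10^5 m²
ΔV = Sy × A × Δh = 0.095 × 5.361 × 10^5 × 1.07 = 54500 m³
Net withdrawal = 0.123 − 0.0616 = 0.0614 m³/s = 5305 m³/d
t = ΔV / Q = 54500 m³ / 5305 m³/d = 10.27 d
t = 10.27 d ≈ 0.02814 years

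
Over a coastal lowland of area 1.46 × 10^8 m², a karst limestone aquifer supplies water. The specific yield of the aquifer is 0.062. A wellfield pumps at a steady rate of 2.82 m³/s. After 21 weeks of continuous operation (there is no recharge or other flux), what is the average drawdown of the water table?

Q = 2.82 m³/s = 2.436 × 10^5 m³/d
t = 21 weeks = 147 d
ΔV = Q × t = 2.436 × 10^5 m³/d × 147 d = 3.582 × 10^7 m³
Δh = ΔV / (Sy × A) = 3.582 × 10^7 / (0.062 × 1.46 × 10^8) = 3.957 m

Δh ≈ 3.96 m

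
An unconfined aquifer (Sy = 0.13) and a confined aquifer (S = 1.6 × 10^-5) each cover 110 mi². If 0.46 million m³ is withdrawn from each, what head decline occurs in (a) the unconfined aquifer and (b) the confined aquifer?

A = 110 mi² = 2.849 × 10^8 m²
ΔV = 0.46 million m³ = 4.6 × 10^5 m³
Unconfined: Δh_u = ΔV/(Sy·A) = 4.6 × 10^5/(0.13 × 2.849 × 10^8) = 0.01242 m
Confined: Δh_c = ΔV/(S·A) = 4.6 × 10^5/(1.6 × 10^-5 × 2.849 × 10^8) = 100.9 m

Δh_u ≈ 0.0124 m; Δh_c ≈ 101 m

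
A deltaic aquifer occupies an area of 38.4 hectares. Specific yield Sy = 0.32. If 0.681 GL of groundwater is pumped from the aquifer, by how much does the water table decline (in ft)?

A = 38.4 hectares = 3.84 × 10^5 m²
ΔV = 0.681 GL = 6.81 × 10^5 m³
Δh = ΔV / (Sy × A) = 6.81 × 10^5 m³ / (0.32 × 3.84 × 10^5 m²) = 5.542 m
Δh = 5.542 m = 18.18 ft

Δh ≈ 18.2 ft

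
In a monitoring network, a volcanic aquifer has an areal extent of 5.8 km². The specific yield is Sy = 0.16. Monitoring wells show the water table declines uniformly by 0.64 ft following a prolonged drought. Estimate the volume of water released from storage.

ΔV ≈ 1.81 × 10^5 m³

A = 5.8 km² = 5.8 × 10^6 m²
Δh = 0.64 ft = 0.1951 m
ΔV = Sy × A × Δh = 0.16 × 5.8 × 10^6 m² × 0.1951 m = 1.81 × 10^5 m³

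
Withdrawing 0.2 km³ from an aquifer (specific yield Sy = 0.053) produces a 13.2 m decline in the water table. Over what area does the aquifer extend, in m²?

A ≈ 2.86 × 10^8 m²

ΔV = 0.2 km³ = 2 × 10^8 m³
A = ΔV / (Sy × Δh) = 2 × 10^8 / (0.053 × 13.2) = 2.859 × 10^8 m²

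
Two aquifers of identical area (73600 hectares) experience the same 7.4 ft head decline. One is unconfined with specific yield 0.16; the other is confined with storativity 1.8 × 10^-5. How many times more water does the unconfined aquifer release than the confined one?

ΔV_u / ΔV_c ≈ 8890

A = 73600 hectares = 7.36 × 10^8 m²
Δh = 7.4 ft = 2.256 m
Unconfined: ΔV_u = Sy × A × Δh = 0.16 × 7.36 × 10^8 × 2.256 = 2.656 × 10^8 m³
Confined: ΔV_c = S × A × Δh = 1.8 × 10^-5 × 7.36 × 10^8 × 2.256 = 29880 m³
Ratio = ΔV_u / ΔV_c = Sy / S = 0.16 / 1.8 × 10^-5 = 8889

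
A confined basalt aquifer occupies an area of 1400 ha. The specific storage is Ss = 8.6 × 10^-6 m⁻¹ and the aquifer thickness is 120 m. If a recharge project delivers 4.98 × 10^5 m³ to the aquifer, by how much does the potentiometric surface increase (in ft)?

S = Ss × b = 8.6 × 10^-6 m⁻¹ × 120 m = 1.032 × 10^-3
A = 1400 ha = 1.4 × 10^7 m²
Δh = ΔV / (S × A) = 4.98 × 10^5 m³ / (0.001032 × 1.4 × 10^7 m²) = 34.47 m
Δh = 34.47 m = 113.1 ft

Δh ≈ 113 ft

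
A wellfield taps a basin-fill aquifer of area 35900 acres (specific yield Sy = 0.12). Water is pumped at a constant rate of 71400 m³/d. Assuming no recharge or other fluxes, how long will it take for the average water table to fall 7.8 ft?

A = 35900 acres = 1.453 × 10^8 m²
Δh = 7.8 ft = 2.377 m
ΔV = Sy × A × Δh = 0.12 × 1.453 × 10^8 × 2.377 = 4.145 × 10^7 m³
t = ΔV / Q = 4.145 × 10^7 m³ / 71400 m³/d = 580.5 d

t ≈ 581 days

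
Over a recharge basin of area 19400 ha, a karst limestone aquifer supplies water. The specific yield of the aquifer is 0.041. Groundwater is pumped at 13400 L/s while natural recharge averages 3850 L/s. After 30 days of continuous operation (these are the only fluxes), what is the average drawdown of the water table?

A = 19400 ha = 1.94 × 10^8 m²
Net abstraction = 13400 − 3850 = 9550 L/s
Q_net = 9550 L/s = 8.251 × 10^5 m³/d
ΔV = Q × t = 8.251 × 10^5 m³/d × 30 d = 2.475 × 10^7 m³
Δh = ΔV / (Sy × A) = 2.475 × 10^7 / (0.041 × 1.94 × 10^8) = 3.112 m

Δh ≈ 3.11 m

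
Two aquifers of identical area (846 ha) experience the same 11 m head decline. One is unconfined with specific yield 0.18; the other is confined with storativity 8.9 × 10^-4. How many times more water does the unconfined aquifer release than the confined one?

ΔV_u / ΔV_c ≈ 202

A = 846 ha = 8.46 × 10^6 m²
Unconfined: ΔV_u = Sy × A × Δh = 0.18 × 8.46 × 10^6 × 11 = 1.675 × 10^7 m³
Confined: ΔV_c = S × A × Δh = 8.9 × 10^-4 × 8.46 × 10^6 × 11 = 82820 m³
Ratio = ΔV_u / ΔV_c = Sy / S = 0.18 / 8.9 × 10^-4 = 202.2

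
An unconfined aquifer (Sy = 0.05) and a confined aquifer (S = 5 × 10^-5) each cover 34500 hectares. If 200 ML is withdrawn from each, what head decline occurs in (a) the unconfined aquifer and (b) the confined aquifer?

Δh_u ≈ 0.0116 m; Δh_c ≈ 11.6 m

A = 34500 hectares = 3.45 × 10^8 m²
ΔV = 200 ML = 2 × 10^5 m³
Unconfined: Δh_u = ΔV/(Sy·A) = 2 × 10^5/(0.05 × 3.45 × 10^8) = 0.01159 m
Confined: Δh_c = ΔV/(S·A) = 2 × 10^5/(5 × 10^-5 × 3.45 × 10^8) = 11.59 m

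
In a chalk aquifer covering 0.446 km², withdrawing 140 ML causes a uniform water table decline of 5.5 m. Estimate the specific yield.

Sy ≈ 0.057

A = 0.446 km² = 4.46 × 10^5 m²
ΔV = 140 ML = 1.4 × 10^5 m³
Sy = ΔV / (A × Δh) = 1.4 × 10^5 m³ / (4.46 × 10^5 m² × 5.5 m) = 0.05707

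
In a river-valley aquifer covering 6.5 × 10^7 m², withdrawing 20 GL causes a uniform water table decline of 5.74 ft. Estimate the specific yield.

Δh = 5.74 ft = 1.75 m
ΔV = 20 GL = 2 × 10^7 m³
Sy = ΔV / (A × Δh) = 2 × 10^7 m³ / (6.5 × 10^7 m² × 1.75 m) = 0.1759

Sy ≈ 0.18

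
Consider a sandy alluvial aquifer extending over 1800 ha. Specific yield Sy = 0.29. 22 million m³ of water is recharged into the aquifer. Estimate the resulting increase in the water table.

A = 1800 ha = 1.8 × 10^7 m²
ΔV = 22 million m³ = 2.2 × 10^7 m³
Δh = ΔV / (Sy × A) = 2.2 × 10^7 m³ / (0.29 × 1.8 × 10^7 m²) = 4.215 m

Δh ≈ 4.21 m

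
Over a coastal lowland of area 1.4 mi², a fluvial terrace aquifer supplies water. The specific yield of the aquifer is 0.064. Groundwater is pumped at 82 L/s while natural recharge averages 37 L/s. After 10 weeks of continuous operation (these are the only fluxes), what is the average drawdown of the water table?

Δh ≈ 1.17 m

A = 1.4 mi² = 3.626 × 10^6 m²
Net abstraction = 82 − 37 = 45 L/s
Q_net = 45 L/s = 3888 m³/d
t = 10 weeks = 70 d
ΔV = Q × t = 3888 m³/d × 70 d = 2.722 × 10^5 m³
Δh = ΔV / (Sy × A) = 2.722 × 10^5 / (0.064 × 3.626 × 10^6) = 1.173 m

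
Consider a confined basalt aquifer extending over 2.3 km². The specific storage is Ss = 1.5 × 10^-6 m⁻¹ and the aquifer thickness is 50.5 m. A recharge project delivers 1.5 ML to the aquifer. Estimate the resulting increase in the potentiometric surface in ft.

Δh ≈ 28.2 ft

S = Ss × b = 1.5 × 10^-6 m⁻¹ × 50.5 m = 7.575 × 10^-5
A = 2.3 km² = 2.3 × 10^6 m²
ΔV = 1.5 ML = 1500 m³
Δh = ΔV / (S × A) = 1500 m³ / (7.575 × 10^-5 × 2.3 × 10^6 m²) = 8.61 m
Δh = 8.61 m = 28.25 ft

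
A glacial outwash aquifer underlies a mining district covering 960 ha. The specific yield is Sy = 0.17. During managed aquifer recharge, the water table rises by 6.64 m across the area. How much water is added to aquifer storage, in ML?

A = 960 ha = 9.6 × 10^6 m²
ΔV = Sy × A × Δh = 0.17 × 9.6 × 10^6 m² × 6.64 m = 1.084 × 10^7 m³
ΔV = 1.084 × 10^7 m³ = 10840 ML

ΔV ≈ 10800 ML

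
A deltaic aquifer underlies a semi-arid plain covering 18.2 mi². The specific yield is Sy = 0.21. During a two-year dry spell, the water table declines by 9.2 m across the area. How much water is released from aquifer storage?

A = 18.2 mi² = 4.714 × 10^7 m²
ΔV = Sy × A × Δh = 0.21 × 4.714 × 10^7 m² × 9.2 m = 9.107 × 10^7 m³

ΔV ≈ 9.11 × 10^7 m³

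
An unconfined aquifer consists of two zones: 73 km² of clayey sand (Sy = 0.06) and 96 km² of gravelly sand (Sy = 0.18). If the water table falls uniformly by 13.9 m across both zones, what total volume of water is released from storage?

ΔV ≈ 3.01 × 10^8 m³

A₁ = 73 km² = 7.3 × 10^7 m²; A₂ = 96 km² = 9.6 × 10^7 m²
ΔV₁ = 0.06 × 7.3 × 10^7 × 13.9 = 6.088 × 10^7 m³
ΔV₂ = 0.18 × 9.6 × 10^7 × 13.9 = 2.402 × 10^8 m³
ΔV = ΔV₁ + ΔV₂ = 3.011 × 10^8 m³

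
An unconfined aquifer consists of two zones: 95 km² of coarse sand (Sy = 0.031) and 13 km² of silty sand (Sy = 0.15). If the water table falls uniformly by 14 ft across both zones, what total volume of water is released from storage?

A₁ = 95 km² = 9.5 × 10^7 m²; A₂ = 13 km² = 1.3 × 10^7 m²
Δh = 14 ft = 4.267 m
ΔV₁ = 0.031 × 9.5 × 10^7 × 4.267 = 1.257 × 10^7 m³
ΔV₂ = 0.15 × 1.3 × 10^7 × 4.267 = 8.321 × 10^6 m³
ΔV = ΔV₁ + ΔV₂ = 2.089 × 10^7 m³

ΔV ≈ 2.09 × 10^7 m³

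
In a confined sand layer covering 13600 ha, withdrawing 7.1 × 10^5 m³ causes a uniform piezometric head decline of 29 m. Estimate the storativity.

A = 13600 ha = 1.36 × 10^8 m²
S = ΔV / (A × Δh) = 7.1 × 10^5 m³ / (1.36 × 10^8 m² × 29 m) = 1.8 × 10^-4

S ≈ 1.8 × 10^-4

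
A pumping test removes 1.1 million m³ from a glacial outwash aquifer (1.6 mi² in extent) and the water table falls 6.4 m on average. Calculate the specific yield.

A = 1.6 mi² = 4.144 × 10^6 m²
ΔV = 1.1 million m³ = 1.1 × 10^6 m³
Sy = ΔV / (A × Δh) = 1.1 × 10^6 m³ / (4.144 × 10^6 m² × 6.4 m) = 0.04148

Sy ≈ 0.041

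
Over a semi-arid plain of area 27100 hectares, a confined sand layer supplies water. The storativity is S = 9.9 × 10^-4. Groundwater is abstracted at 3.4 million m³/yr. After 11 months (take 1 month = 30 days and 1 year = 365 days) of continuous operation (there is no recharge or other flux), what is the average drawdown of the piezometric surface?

Δh ≈ 11.5 m

A = 27100 hectares = 2.71 × 10^8 m²
Q = 3.4 million m³/yr = 9315 m³/d
t = 11 months = 330 d
ΔV = Q × t = 9315 m³/d × 330 d = 3.074 × 10^6 m³
Δh = ΔV / (S × A) = 3.074 × 10^6 / (9.9 × 10^-4 × 2.71 × 10^8) = 11.46 m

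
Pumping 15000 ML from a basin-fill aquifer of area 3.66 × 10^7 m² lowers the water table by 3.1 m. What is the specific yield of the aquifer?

ΔV = 15000 ML = 1.5 × 10^7 m³
Sy = ΔV / (A × Δh) = 1.5 × 10^7 m³ / (3.66 × 10^7 m² × 3.1 m) = 0.1322

Sy ≈ 0.13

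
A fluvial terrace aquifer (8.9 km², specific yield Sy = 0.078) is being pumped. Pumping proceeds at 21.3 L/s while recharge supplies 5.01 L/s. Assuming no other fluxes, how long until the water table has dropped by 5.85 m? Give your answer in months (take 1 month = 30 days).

A = 8.9 km² = 8.9 × 10^6 m²
ΔV = Sy × A × Δh = 0.078 × 8.9 × 10^6 × 5.85 = 4.061 × 10^6 m³
Net withdrawal = 21.3 − 5.01 = 16.29 L/s = 1407 m³/d
t = ΔV / Q = 4.061 × 10^6 m³ / 1407 m³/d = 2885 d
t = 2885 d ≈ 96.18 months

t ≈ 96.2 months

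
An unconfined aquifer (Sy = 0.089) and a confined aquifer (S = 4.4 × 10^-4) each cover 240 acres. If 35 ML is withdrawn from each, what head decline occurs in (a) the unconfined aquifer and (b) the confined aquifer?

Δh_u ≈ 0.405 m; Δh_c ≈ 81.9 m

A = 240 acres = 9.712 × 10^5 m²
ΔV = 35 ML = 35000 m³
Unconfined: Δh_u = ΔV/(Sy·A) = 35000/(0.089 × 9.712 × 10^5) = 0.4049 m
Confined: Δh_c = ΔV/(S·A) = 35000/(4.4 × 10^-4 × 9.712 × 10^5) = 81.9 m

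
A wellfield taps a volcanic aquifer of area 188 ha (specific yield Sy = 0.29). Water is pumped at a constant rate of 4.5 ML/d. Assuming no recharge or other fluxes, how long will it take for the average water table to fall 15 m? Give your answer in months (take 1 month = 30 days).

A = 188 ha = 1.88 × 10^6 m²
ΔV = Sy × A × Δh = 0.29 × 1.88 × 10^6 × 15 = 8.178 × 10^6 m³
Q = 4.5 ML/d = 4500 m³/d
t = ΔV / Q = 8.178 × 10^6 m³ / 4500 m³/d = 1817 d
t = 1817 d ≈ 60.58 months

t ≈ 60.6 months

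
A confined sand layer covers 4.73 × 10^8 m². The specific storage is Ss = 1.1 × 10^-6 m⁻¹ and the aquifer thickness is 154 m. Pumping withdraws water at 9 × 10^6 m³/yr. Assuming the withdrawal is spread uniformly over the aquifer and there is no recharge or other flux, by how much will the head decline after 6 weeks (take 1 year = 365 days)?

Δh ≈ 12.9 m

S = Ss × b = 1.1 × 10^-6 m⁻¹ × 154 m = 1.694 × 10^-4
Q = 9 × 10^6 m³/yr = 24660 m³/d
t = 6 weeks = 42 d
ΔV = Q × t = 24660 m³/d × 42 d = 1.036 × 10^6 m³
Δh = ΔV / (S × A) = 1.036 × 10^6 / (1.694 × 10^-4 × 4.73 × 10^8) = 12.92 m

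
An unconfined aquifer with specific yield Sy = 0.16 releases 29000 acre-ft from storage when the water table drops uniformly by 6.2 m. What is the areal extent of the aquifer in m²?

ΔV = 29000 acre-ft = 3.577 × 10^7 m³
A = ΔV / (Sy × Δh) = 3.577 × 10^7 / (0.16 × 6.2) = 3.606 × 10^7 m²

A ≈ 3.61 × 10^7 m²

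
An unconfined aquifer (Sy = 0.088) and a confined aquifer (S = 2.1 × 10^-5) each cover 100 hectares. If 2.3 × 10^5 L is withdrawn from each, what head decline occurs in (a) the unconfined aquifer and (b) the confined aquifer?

Δh_u ≈ 0.00261 m; Δh_c ≈ 11 m

A = 100 hectares = 1 × 10^6 m²
ΔV = 2.3 × 10^5 L = 230 m³
Unconfined: Δh_u = ΔV/(Sy·A) = 230/(0.088 × 1 × 10^6) = 0.002614 m
Confined: Δh_c = ΔV/(S·A) = 230/(2.1 × 10^-5 × 1 × 10^6) = 10.95 m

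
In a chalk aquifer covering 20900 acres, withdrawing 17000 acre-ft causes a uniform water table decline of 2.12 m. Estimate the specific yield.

Sy ≈ 0.12

A = 20900 acres = 8.458 × 10^7 m²
ΔV = 17000 acre-ft = 2.097 × 10^7 m³
Sy = ΔV / (A × Δh) = 2.097 × 10^7 m³ / (8.458 × 10^7 m² × 2.12 m) = 0.1169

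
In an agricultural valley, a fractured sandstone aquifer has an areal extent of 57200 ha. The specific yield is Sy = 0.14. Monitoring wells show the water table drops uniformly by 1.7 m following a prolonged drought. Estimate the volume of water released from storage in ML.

A = 57200 ha = 5.72 × 10^8 m²
ΔV = Sy × A × Δh = 0.14 × 5.72 × 10^8 m² × 1.7 m = 1.361 × 10^8 m³
ΔV = 1.361 × 10^8 m³ = 1.361 × 10^5 ML

ΔV ≈ 1.36 × 10^5 ML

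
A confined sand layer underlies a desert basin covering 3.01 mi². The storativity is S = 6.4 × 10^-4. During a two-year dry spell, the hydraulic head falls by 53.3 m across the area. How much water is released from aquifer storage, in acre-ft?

ΔV ≈ 216 acre-ft

A = 3.01 mi² = 7.796 × 10^6 m²
ΔV = S × A × Δh = 6.4 × 10^-4 × 7.796 × 10^6 m² × 53.3 m = 2.659 × 10^5 m³
ΔV = 2.659 × 10^5 m³ = 215.6 acre-ft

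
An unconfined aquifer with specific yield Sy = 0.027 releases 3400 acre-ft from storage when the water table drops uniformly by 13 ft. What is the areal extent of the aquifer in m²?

A ≈ 3.92 × 10^7 m²

Δh = 13 ft = 3.962 m
ΔV = 3400 acre-ft = 4.194 × 10^6 m³
A = ΔV / (Sy × Δh) = 4.194 × 10^6 / (0.027 × 3.962) = 3.92 × 10^7 m²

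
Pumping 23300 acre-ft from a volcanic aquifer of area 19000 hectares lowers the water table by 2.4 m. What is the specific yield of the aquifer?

A = 19000 hectares = 1.9 × 10^8 m²
ΔV = 23300 acre-ft = 2.874 × 10^7 m³
Sy = ΔV / (A × Δh) = 2.874 × 10^7 m³ / (1.9 × 10^8 m² × 2.4 m) = 0.06303

Sy ≈ 0.063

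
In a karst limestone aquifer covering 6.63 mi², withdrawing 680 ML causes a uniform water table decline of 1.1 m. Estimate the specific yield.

A = 6.63 mi² = 1.717 × 10^7 m²
ΔV = 680 ML = 6.8 × 10^5 m³
Sy = ΔV / (A × Δh) = 6.8 × 10^5 m³ / (1.717 × 10^7 m² × 1.1 m) = 0.036

Sy ≈ 0.036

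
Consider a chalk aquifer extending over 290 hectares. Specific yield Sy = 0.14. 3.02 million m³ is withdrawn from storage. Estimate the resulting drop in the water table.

Δh ≈ 7.44 m

A = 290 hectares = 2.9 × 10^6 m²
ΔV = 3.02 million m³ = 3.02 × 10^6 m³
Δh = ΔV / (Sy × A) = 3.02 × 10^6 m³ / (0.14 × 2.9 × 10^6 m²) = 7.438 m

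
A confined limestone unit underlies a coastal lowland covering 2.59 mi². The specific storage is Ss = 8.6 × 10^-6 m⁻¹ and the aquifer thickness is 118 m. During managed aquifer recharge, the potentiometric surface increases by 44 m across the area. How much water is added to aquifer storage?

S = Ss × b = 8.6 × 10^-6 m⁻¹ × 118 m = 1.015 × 10^-3
A = 2.59 mi² = 6.708 × 10^6 m²
ΔV = S × A × Δh = 0.001015 × 6.708 × 10^6 m² × 44 m = 2.995 × 10^5 m³

ΔV ≈ 3 × 10^5 m³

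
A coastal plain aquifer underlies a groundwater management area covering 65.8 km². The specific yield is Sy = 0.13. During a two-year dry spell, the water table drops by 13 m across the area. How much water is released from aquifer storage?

ΔV ≈ 1.11 × 10^8 m³

A = 65.8 km² = 6.58 × 10^7 m²
ΔV = Sy × A × Δh = 0.13 × 6.58 × 10^7 m² × 13 m = 1.112 × 10^8 m³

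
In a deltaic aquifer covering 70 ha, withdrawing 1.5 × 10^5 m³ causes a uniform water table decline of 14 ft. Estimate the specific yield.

Sy ≈ 0.05

A = 70 ha = 7 × 10^5 m²
Δh = 14 ft = 4.267 m
Sy = ΔV / (A × Δh) = 1.5 × 10^5 m³ / (7 × 10^5 m² × 4.267 m) = 0.05022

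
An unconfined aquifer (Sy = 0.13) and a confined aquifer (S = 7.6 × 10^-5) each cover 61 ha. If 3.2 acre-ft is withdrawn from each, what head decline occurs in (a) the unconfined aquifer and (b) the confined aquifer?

Δh_u ≈ 0.0498 m; Δh_c ≈ 85.1 m

A = 61 ha = 6.1 × 10^5 m²
ΔV = 3.2 acre-ft = 3947 m³
Unconfined: Δh_u = ΔV/(Sy·A) = 3947/(0.13 × 6.1 × 10^5) = 0.04977 m
Confined: Δh_c = ΔV/(S·A) = 3947/(7.6 × 10^-5 × 6.1 × 10^5) = 85.14 m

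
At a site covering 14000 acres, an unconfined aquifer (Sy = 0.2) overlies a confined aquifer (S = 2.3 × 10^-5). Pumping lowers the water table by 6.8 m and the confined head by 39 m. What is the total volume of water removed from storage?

ΔV ≈ 7.71 × 10^7 m³

A = 14000 acres = 5.666 × 10^7 m²
Unconfined: ΔV_u = Sy × A × Δh_u = 0.2 × 5.666 × 10^7 × 6.8 = 7.705 × 10^7 m³
Confined: ΔV_c = S × A × Δh_c = 2.3 × 10^-5 × 5.666 × 10^7 × 39 = 50820 m³
Total ΔV = 7.705 × 10^7 + 50820 = 7.71 × 10^7 m³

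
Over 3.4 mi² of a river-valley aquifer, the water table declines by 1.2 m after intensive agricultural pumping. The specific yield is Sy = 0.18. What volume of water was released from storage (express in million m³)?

A = 3.4 mi² = 8.806 × 10^6 m²
ΔV = Sy × A × Δh = 0.18 × 8.806 × 10^6 m² × 1.2 m = 1.902 × 10^6 m³
ΔV = 1.902 × 10^6 m³ = 1.902 million m³

ΔV ≈ 1.9 million m³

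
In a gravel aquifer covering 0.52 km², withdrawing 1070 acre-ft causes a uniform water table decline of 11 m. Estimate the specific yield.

Sy ≈ 0.23

A = 0.52 km² = 5.2 × 10^5 m²
ΔV = 1070 acre-ft = 1.32 × 10^6 m³
Sy = ΔV / (A × Δh) = 1.32 × 10^6 m³ / (5.2 × 10^5 m² × 11 m) = 0.2307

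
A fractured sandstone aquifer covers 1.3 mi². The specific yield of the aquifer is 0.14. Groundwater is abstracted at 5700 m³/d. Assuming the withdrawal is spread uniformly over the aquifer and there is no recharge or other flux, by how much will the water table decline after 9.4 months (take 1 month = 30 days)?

Δh ≈ 3.41 m

A = 1.3 mi² = 3.367 × 10^6 m²
t = 9.4 months = 282 d
ΔV = Q × t = 5700 m³/d × 282 d = 1.607 × 10^6 m³
Δh = ΔV / (Sy × A) = 1.607 × 10^6 / (0.14 × 3.367 × 10^6) = 3.41 m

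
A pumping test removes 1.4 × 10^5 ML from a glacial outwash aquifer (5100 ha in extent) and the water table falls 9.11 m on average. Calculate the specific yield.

A = 5100 ha = 5.1 × 10^7 m²
ΔV = 1.4 × 10^5 ML = 1.4 × 10^8 m³
Sy = ΔV / (A × Δh) = 1.4 × 10^8 m³ / (5.1 × 10^7 m² × 9.11 m) = 0.3013

Sy ≈ 0.3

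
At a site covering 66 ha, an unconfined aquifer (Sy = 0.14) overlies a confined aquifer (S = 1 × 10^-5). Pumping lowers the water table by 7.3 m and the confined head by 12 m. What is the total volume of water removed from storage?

ΔV ≈ 6.75 × 10^5 m³

A = 66 ha = 6.6 × 10^5 m²
Unconfined: ΔV_u = Sy × A × Δh_u = 0.14 × 6.6 × 10^5 × 7.3 = 6.745 × 10^5 m³
Confined: ΔV_c = S × A × Δh_c = 1 × 10^-5 × 6.6 × 10^5 × 12 = 79.2 m³
Total ΔV = 6.745 × 10^5 + 79.2 = 6.746 × 10^5 m³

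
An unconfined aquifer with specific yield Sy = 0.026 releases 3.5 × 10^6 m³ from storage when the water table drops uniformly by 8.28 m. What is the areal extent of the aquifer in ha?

A = ΔV / (Sy × Δh) = 3.5 × 10^6 / (0.026 × 8.28) = 1.626 × 10^7 m²
A = 1.626 × 10^7 m² = 1626 ha

A ≈ 1630 ha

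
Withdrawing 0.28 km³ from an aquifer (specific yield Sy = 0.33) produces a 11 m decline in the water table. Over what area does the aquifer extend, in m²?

ΔV = 0.28 km³ = 2.8 × 10^8 m³
A = ΔV / (Sy × Δh) = 2.8 × 10^8 / (0.33 × 11) = 7.713 × 10^7 m²

A ≈ 7.71 × 10^7 m²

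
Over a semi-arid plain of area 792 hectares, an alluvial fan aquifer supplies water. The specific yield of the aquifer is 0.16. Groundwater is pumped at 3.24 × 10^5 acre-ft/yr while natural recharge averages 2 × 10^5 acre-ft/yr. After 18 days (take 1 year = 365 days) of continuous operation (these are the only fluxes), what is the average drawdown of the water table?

Δh ≈ 5.95 m

A = 792 hectares = 7.92 × 10^6 m²
Net abstraction = 3.24 × 10^5 − 2 × 10^5 = 1.24 × 10^5 acre-ft/yr
Q_net = 1.24 × 10^5 acre-ft/yr = 4.19 × 10^5 m³/d
ΔV = Q × t = 4.19 × 10^5 m³/d × 18 d = 7.543 × 10^6 m³
Δh = ΔV / (Sy × A) = 7.543 × 10^6 / (0.16 × 7.92 × 10^6) = 5.952 m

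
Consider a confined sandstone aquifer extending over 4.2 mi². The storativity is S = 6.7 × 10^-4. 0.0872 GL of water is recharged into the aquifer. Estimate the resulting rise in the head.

A = 4.2 mi² = 1.088 × 10^7 m²
ΔV = 0.0872 GL = 87200 m³
Δh = ΔV / (S × A) = 87200 m³ / (6.7 × 10^-4 × 1.088 × 10^7 m²) = 11.96 m

Δh ≈ 12 m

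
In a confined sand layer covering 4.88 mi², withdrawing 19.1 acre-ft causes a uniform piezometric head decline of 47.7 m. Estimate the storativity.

A = 4.88 mi² = 1.264 × 10^7 m²
ΔV = 19.1 acre-ft = 23560 m³
S = ΔV / (A × Δh) = 23560 m³ / (1.264 × 10^7 m² × 47.7 m) = 3.908 × 10^-5

S ≈ 3.9 × 10^-5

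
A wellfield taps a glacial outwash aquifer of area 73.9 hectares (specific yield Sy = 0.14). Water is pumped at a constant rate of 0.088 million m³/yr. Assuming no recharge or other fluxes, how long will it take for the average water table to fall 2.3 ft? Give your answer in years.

A = 73.9 hectares = 7.39 × 10^5 m²
Δh = 2.3 ft = 0.701 m
ΔV = Sy × A × Δh = 0.14 × 7.39 × 10^5 × 0.701 = 72530 m³
Q = 0.088 million m³/yr = 241.1 m³/d
t = ΔV / Q = 72530 m³ / 241.1 m³/d = 300.8 d
t = 300.8 d ≈ 0.8242 years

t ≈ 0.824 years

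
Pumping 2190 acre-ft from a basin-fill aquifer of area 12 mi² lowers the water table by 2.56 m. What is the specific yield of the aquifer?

A = 12 mi² = 3.108 × 10^7 m²
ΔV = 2190 acre-ft = 2.701 × 10^6 m³
Sy = ΔV / (A × Δh) = 2.701 × 10^6 m³ / (3.108 × 10^7 m² × 2.56 m) = 0.03395

Sy ≈ 0.034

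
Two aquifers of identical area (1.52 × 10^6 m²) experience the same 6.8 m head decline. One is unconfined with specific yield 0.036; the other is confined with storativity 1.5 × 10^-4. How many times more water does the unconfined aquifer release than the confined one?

ΔV_u / ΔV_c ≈ 240

Unconfined: ΔV_u = Sy × A × Δh = 0.036 × 1.52 × 10^6 × 6.8 = 3.721 × 10^5 m³
Confined: ΔV_c = S × A × Δh = 1.5 × 10^-4 × 1.52 × 10^6 × 6.8 = 1550 m³
Ratio = ΔV_u / ΔV_c = Sy / S = 0.036 / 1.5 × 10^-4 = 240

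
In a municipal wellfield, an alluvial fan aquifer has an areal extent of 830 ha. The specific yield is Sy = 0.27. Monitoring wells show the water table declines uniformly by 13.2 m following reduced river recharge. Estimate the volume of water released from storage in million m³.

A = 830 ha = 8.3 × 10^6 m²
ΔV = Sy × A × Δh = 0.27 × 8.3 × 10^6 m² × 13.2 m = 2.958 × 10^7 m³
ΔV = 2.958 × 10^7 m³ = 29.58 million m³

ΔV ≈ 29.6 million m³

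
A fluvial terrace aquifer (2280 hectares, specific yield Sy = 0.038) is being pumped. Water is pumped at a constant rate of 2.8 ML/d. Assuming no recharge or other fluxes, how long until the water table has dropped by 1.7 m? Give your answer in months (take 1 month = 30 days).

t ≈ 17.5 months

A = 2280 hectares = 2.28 × 10^7 m²
ΔV = Sy × A × Δh = 0.038 × 2.28 × 10^7 × 1.7 = 1.473 × 10^6 m³
Q = 2.8 ML/d = 2800 m³/d
t = ΔV / Q = 1.473 × 10^6 m³ / 2800 m³/d = 526 d
t = 526 d ≈ 17.53 months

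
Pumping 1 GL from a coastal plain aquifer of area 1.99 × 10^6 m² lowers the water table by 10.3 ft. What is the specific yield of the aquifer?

Sy ≈ 0.16

Δh = 10.3 ft = 3.139 m
ΔV = 1 GL = 1 × 10^6 m³
Sy = ΔV / (A × Δh) = 1 × 10^6 m³ / (1.99 × 10^6 m² × 3.139 m) = 0.1601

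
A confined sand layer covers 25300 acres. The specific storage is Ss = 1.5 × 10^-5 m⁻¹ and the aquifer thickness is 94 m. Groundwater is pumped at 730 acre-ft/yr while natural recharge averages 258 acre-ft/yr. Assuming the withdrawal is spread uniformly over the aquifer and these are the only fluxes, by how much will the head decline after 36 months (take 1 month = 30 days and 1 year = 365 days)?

Δh ≈ 11.9 m

S = Ss × b = 1.5 × 10^-5 m⁻¹ × 94 m = 1.41 × 10^-3
A = 25300 acres = 1.024 × 10^8 m²
Net abstraction = 730 − 258 = 472 acre-ft/yr
Q_net = 472 acre-ft/yr = 1595 m³/d
t = 36 months = 1080 d
ΔV = Q × t = 1595 m³/d × 1080 d = 1.723 × 10^6 m³
Δh = ΔV / (S × A) = 1.723 × 10^6 / (0.00141 × 1.024 × 10^8) = 11.93 m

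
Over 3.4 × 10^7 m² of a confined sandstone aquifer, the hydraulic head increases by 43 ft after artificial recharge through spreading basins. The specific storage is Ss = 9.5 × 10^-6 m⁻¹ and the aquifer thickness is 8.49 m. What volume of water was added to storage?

S = Ss × b = 9.5 × 10^-6 m⁻¹ × 8.49 m = 8.066 × 10^-5
Δh = 43 ft = 13.11 m
ΔV = S × A × Δh = 8.066 × 10^-5 × 3.4 × 10^7 m² × 13.11 m = 35940 m³

ΔV ≈ 35900 m³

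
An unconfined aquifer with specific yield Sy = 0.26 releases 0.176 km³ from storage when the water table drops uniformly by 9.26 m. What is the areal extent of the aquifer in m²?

ΔV = 0.176 km³ = 1.76 × 10^8 m³
A = ΔV / (Sy × Δh) = 1.76 × 10^8 / (0.26 × 9.26) = 7.31 × 10^7 m²

A ≈ 7.31 × 10^7 m²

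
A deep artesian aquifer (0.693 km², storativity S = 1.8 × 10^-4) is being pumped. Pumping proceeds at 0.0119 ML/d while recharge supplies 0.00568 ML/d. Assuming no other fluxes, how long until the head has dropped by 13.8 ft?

t ≈ 84.4 days

A = 0.693 km² = 6.93 × 10^5 m²
Δh = 13.8 ft = 4.206 m
ΔV = S × A × Δh = 1.8 × 10^-4 × 6.93 × 10^5 × 4.206 = 524.7 m³
Net withdrawal = 0.0119 − 0.00568 = 0.00622 ML/d = 6.22 m³/d
t = ΔV / Q = 524.7 m³ / 6.22 m³/d = 84.35 d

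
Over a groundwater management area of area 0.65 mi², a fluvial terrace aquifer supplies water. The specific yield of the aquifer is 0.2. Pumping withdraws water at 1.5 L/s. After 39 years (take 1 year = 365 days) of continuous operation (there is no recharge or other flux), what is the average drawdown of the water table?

Δh ≈ 5.48 m

A = 0.65 mi² = 1.683 × 10^6 m²
Q = 1.5 L/s = 129.6 m³/d
t = 39 years = 14240 d
ΔV = Q × t = 129.6 m³/d × 14240 d = 1.845 × 10^6 m³
Δh = ΔV / (Sy × A) = 1.845 × 10^6 / (0.2 × 1.683 × 10^6) = 5.479 m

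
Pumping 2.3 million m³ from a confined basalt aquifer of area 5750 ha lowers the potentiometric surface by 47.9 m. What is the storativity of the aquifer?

A = 5750 ha = 5.75 × 10^7 m²
ΔV = 2.3 million m³ = 2.3 × 10^6 m³
S = ΔV / (A × Δh) = 2.3 × 10^6 m³ / (5.75 × 10^7 m² × 47.9 m) = 8.351 × 10^-4

S ≈ 8.4 × 10^-4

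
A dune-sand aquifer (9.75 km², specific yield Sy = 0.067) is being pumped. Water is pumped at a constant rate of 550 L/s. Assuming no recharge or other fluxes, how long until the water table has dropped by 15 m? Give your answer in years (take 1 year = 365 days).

t ≈ 0.565 years

A = 9.75 km² = 9.75 × 10^6 m²
ΔV = Sy × A × Δh = 0.067 × 9.75 × 10^6 × 15 = 9.799 × 10^6 m³
Q = 550 L/s = 47520 m³/d
t = ΔV / Q = 9.799 × 10^6 m³ / 47520 m³/d = 206.2 d
t = 206.2 d ≈ 0.5649 years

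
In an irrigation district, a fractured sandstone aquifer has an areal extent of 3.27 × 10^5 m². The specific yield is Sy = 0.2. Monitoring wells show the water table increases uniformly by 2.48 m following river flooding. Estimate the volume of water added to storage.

ΔV = Sy × A × Δh = 0.2 × 3.27 × 10^5 m² × 2.48 m = 1.622 × 10^5 m³

ΔV ≈ 1.62 × 10^5 m³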